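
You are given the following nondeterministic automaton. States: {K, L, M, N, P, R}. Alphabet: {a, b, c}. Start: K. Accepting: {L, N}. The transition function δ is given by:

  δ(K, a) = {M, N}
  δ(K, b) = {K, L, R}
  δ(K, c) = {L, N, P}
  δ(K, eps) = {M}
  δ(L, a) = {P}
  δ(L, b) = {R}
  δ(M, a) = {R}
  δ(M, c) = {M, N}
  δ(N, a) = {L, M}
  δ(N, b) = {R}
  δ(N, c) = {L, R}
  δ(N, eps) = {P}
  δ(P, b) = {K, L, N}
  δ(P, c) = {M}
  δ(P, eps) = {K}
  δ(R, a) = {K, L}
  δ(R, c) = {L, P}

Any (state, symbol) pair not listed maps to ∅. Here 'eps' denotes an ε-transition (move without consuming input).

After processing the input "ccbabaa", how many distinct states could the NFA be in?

6

Start: ε-closure({K}) = {K, M}.
Read 'c': {K, M} → {K, L, M, N, P}.
Read 'c': {K, L, M, N, P} → {K, L, M, N, P, R}.
Read 'b': {K, L, M, N, P, R} → {K, L, M, N, P, R}.
Read 'a': {K, L, M, N, P, R} → {K, L, M, N, P, R}.
Read 'b': {K, L, M, N, P, R} → {K, L, M, N, P, R}.
Read 'a': {K, L, M, N, P, R} → {K, L, M, N, P, R}.
Read 'a': {K, L, M, N, P, R} → {K, L, M, N, P, R}.
That set has 6 states.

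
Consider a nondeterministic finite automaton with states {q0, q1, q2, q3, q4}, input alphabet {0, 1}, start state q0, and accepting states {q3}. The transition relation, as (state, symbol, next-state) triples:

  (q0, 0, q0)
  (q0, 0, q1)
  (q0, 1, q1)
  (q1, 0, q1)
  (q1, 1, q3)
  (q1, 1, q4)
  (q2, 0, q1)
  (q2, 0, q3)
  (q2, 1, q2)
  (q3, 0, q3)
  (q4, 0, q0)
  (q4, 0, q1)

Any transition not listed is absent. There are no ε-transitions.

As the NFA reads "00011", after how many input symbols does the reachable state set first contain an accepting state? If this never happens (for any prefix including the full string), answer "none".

Start in {q0}.
Read '0': q0→{q0, q1}; now {q0, q1}.
Read '0': q0→{q0, q1}, q1→{q1}; now {q0, q1}.
Read '0': q0→{q0, q1}, q1→{q1}; now {q0, q1}.
Read '1': q0→{q1}, q1→{q3, q4}; now {q1, q3, q4}.
None of the earlier sets intersect F, but {q1, q3, q4} does.

4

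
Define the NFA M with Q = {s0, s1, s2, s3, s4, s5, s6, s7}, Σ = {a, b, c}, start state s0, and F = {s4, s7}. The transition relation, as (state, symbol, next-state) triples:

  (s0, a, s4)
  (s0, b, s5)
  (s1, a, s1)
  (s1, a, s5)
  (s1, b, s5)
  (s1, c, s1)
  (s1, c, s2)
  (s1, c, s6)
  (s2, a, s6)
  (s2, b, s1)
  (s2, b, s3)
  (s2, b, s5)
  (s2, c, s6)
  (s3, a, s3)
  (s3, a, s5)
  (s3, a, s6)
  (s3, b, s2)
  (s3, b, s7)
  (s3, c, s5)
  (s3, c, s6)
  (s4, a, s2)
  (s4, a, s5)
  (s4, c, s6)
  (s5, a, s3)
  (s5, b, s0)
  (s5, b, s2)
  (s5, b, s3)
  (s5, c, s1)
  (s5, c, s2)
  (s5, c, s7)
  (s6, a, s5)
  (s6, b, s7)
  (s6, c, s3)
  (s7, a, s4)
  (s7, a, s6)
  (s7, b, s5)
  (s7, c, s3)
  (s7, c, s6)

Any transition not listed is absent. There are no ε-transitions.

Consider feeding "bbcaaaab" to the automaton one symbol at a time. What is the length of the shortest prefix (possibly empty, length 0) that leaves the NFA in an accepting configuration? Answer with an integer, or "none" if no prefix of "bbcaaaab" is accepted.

8

Start in {s0}.
Read 'b': {s0} → {s5}.
Read 'b': {s5} → {s0, s2, s3}.
Read 'c': {s0, s2, s3} → {s5, s6}.
Read 'a': {s5, s6} → {s3, s5}.
Read 'a': {s3, s5} → {s3, s5, s6}.
Read 'a': {s3, s5, s6} → {s3, s5, s6}.
Read 'a': {s3, s5, s6} → {s3, s5, s6}.
Read 'b': {s3, s5, s6} → {s0, s2, s3, s7}.
None of the earlier sets intersect F, but {s0, s2, s3, s7} does.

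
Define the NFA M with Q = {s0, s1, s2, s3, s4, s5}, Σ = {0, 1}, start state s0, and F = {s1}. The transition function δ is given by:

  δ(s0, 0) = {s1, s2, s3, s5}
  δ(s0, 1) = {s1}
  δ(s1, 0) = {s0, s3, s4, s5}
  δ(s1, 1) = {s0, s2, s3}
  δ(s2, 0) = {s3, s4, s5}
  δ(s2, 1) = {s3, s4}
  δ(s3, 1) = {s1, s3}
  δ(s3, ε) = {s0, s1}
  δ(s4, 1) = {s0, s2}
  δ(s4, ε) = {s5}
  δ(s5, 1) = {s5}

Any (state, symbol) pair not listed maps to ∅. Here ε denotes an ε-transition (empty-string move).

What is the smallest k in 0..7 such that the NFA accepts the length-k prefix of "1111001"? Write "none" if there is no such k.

Start in {s0}.
Read '1': s0→{s1}; now {s1}.
None of the earlier sets intersect F, but {s1} does.

1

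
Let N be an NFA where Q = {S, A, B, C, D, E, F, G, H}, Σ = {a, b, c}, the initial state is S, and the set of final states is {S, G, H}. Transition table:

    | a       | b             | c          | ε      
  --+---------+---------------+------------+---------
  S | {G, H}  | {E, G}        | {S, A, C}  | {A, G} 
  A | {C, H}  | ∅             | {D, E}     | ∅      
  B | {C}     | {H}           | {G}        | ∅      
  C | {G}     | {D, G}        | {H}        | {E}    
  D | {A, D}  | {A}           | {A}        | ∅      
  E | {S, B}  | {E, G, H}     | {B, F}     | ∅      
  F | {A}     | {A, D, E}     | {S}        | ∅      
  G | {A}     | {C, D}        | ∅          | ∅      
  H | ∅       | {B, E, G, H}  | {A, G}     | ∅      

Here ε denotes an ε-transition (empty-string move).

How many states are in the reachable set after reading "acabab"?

Start: ε-closure({S}) = {S, A, G}.
Read 'a': {S, A, G} → {A, C, E, G, H}.
Read 'c': {A, C, E, G, H} → {A, B, D, E, F, G, H}.
Read 'a': {A, B, D, E, F, G, H} → {S, A, B, C, D, E, G, H}.
Read 'b': {S, A, B, C, D, E, G, H} → {A, B, C, D, E, G, H}.
Read 'a': {A, B, C, D, E, G, H} → {S, A, B, C, D, E, G, H}.
Read 'b': {S, A, B, C, D, E, G, H} → {A, B, C, D, E, G, H}.
That set has 7 states.

7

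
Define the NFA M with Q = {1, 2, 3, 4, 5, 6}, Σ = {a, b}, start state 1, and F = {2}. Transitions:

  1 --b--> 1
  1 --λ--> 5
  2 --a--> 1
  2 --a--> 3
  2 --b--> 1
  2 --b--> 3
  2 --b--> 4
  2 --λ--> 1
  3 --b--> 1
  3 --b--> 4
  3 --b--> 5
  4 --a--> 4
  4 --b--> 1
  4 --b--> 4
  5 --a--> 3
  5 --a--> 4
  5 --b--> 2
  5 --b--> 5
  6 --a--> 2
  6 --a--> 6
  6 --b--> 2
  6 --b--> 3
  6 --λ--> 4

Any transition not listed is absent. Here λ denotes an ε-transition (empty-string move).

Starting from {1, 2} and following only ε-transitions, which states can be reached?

{1, 2, 5}

Begin with {1, 2}.
ε-move 1 → 5; add 5.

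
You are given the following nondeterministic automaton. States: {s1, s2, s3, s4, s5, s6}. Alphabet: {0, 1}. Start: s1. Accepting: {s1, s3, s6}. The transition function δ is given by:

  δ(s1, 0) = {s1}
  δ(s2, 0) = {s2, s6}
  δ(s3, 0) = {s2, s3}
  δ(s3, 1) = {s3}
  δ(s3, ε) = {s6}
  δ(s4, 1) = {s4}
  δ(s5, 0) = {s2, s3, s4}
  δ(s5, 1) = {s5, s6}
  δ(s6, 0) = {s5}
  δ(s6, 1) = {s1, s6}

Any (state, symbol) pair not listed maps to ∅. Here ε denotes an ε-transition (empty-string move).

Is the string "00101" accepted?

No

Start in {s1}.
Read '0': s1→{s1}; now {s1}.
Read '0': s1→{s1}; now {s1}.
Read '1': s1→∅; now ∅.
The set is empty and remains empty for the remaining 2 symbols.
The final set ∅ contains no accepting state.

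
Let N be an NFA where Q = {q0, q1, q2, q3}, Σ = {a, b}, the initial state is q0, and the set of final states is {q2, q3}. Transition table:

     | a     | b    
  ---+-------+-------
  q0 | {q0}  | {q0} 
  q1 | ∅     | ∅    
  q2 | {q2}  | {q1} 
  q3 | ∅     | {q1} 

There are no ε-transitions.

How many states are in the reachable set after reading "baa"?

1

Start in {q0}.
Read 'b': {q0} → {q0}.
Read 'a': {q0} → {q0}.
Read 'a': {q0} → {q0}.
That set has 1 state.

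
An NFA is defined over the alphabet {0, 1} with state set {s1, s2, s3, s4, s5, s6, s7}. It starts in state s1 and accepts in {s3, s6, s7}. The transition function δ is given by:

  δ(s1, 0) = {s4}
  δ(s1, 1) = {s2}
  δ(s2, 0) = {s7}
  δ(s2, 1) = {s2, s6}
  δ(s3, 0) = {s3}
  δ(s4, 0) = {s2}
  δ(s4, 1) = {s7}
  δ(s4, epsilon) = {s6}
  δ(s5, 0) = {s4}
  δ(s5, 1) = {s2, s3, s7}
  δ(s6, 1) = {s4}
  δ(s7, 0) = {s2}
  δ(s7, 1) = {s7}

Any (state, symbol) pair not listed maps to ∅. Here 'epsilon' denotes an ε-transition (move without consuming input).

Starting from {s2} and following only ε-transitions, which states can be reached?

Begin with {s2}.
No ε-moves leave this set, so the closure equals the set itself.

{s2}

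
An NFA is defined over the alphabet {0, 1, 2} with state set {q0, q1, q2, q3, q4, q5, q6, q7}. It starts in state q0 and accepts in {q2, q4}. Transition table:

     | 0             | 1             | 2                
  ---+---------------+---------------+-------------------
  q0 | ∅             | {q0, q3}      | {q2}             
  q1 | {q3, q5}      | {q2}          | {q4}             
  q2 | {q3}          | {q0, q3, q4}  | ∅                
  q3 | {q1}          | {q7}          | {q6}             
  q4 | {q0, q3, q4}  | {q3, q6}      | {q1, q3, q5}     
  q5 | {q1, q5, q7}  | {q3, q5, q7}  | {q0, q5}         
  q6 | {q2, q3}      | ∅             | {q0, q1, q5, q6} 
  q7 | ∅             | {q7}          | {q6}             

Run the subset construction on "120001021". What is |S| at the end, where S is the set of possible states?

5

Start in {q0}.
Read '1': q0→{q0, q3}; now {q0, q3}.
Read '2': q0→{q2}, q3→{q6}; now {q2, q6}.
Read '0': q2→{q3}, q6→{q2, q3}; now {q2, q3}.
Read '0': q2→{q3}, q3→{q1}; now {q1, q3}.
Read '0': q1→{q3, q5}, q3→{q1}; now {q1, q3, q5}.
Read '1': q1→{q2}, q3→{q7}, q5→{q3, q5, q7}; now {q2, q3, q5, q7}.
Read '0': q2→{q3}, q3→{q1}, q5→{q1, q5, q7}, q7→∅; now {q1, q3, q5, q7}.
Read '2': q1→{q4}, q3→{q6}, q5→{q0, q5}, q7→{q6}; now {q0, q4, q5, q6}.
Read '1': q0→{q0, q3}, q4→{q3, q6}, q5→{q3, q5, q7}, q6→∅; now {q0, q3, q5, q6, q7}.
That set has 5 states.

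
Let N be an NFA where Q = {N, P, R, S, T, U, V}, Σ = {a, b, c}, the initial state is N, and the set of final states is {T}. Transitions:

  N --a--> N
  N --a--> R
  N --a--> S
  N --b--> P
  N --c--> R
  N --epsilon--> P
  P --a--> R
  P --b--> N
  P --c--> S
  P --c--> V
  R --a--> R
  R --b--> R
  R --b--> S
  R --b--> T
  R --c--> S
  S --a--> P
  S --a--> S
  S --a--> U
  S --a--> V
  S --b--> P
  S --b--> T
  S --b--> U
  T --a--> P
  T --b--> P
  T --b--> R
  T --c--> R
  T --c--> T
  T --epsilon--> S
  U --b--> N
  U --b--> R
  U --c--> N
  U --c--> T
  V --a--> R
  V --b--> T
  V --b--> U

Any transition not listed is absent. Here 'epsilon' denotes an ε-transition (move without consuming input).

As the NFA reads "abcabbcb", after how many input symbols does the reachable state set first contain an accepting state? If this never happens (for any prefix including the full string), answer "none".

2

Start: ε-closure({N}) = {N, P}.
Read 'a': {N, P} → {N, P, R, S}.
Read 'b': {N, P, R, S} → {N, P, R, S, T, U}.
None of the earlier sets intersect F, but {N, P, R, S, T, U} does.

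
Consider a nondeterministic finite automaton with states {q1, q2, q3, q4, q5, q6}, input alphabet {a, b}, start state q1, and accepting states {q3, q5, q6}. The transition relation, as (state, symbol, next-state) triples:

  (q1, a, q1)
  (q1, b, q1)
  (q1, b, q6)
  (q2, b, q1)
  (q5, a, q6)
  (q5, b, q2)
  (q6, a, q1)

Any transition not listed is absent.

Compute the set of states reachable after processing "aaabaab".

{q1, q6}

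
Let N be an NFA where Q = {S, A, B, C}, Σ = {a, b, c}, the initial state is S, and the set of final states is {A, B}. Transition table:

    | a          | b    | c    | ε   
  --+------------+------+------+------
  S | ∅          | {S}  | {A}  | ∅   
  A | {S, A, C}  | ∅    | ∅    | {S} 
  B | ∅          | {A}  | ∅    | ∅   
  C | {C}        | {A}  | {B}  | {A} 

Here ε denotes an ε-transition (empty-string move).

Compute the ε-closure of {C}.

{S, A, C}

Begin with {C}.
ε-move C → A; add A.
ε-move A → S; add S.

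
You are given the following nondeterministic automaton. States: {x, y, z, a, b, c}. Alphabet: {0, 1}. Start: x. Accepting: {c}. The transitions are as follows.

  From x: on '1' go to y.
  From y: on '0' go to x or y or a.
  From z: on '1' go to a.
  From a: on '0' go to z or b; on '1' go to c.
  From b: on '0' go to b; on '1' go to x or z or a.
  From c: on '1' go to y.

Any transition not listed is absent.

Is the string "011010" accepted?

Start in {x}.
Read '0': {x} → ∅.
The set is empty and remains empty for the remaining 5 symbols.
The final set ∅ contains no accepting state.

No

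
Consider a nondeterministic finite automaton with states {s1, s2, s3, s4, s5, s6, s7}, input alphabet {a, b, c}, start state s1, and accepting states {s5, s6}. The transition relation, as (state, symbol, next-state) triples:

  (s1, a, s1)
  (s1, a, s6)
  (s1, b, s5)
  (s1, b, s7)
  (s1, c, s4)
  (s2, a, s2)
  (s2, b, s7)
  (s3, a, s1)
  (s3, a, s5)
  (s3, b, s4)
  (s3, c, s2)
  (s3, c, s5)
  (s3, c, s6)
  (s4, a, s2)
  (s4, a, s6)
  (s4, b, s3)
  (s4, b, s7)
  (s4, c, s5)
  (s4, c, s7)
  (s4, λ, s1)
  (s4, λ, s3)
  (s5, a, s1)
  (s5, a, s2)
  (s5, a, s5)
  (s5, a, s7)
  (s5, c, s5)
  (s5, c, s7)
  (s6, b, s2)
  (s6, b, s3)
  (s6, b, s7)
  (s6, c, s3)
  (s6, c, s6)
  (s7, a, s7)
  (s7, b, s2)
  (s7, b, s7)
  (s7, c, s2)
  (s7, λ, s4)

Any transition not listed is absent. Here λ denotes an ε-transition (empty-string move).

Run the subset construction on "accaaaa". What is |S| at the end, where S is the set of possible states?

Start in {s1}.
Read 'a': {s1} → {s1, s6}.
Read 'c': {s1, s6} → {s1, s3, s4, s6}.
Read 'c': {s1, s3, s4, s6} → {s1, s2, s3, s4, s5, s6, s7}.
Read 'a': {s1, s2, s3, s4, s5, s6, s7} → {s1, s2, s3, s4, s5, s6, s7}.
Read 'a': {s1, s2, s3, s4, s5, s6, s7} → {s1, s2, s3, s4, s5, s6, s7}.
Read 'a': {s1, s2, s3, s4, s5, s6, s7} → {s1, s2, s3, s4, s5, s6, s7}.
Read 'a': {s1, s2, s3, s4, s5, s6, s7} → {s1, s2, s3, s4, s5, s6, s7}.
That set has 7 states.

7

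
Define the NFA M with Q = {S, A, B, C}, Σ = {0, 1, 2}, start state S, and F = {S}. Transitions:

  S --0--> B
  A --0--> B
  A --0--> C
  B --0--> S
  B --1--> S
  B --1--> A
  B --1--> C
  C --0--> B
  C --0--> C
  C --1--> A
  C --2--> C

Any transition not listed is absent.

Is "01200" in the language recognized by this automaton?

Yes

Start in {S}.
Read '0': {S} → {B}.
Read '1': {B} → {S, A, C}.
Read '2': {S, A, C} → {C}.
Read '0': {C} → {B, C}.
Read '0': {B, C} → {S, B, C}.
The final set {S, B, C} contains the accepting state S.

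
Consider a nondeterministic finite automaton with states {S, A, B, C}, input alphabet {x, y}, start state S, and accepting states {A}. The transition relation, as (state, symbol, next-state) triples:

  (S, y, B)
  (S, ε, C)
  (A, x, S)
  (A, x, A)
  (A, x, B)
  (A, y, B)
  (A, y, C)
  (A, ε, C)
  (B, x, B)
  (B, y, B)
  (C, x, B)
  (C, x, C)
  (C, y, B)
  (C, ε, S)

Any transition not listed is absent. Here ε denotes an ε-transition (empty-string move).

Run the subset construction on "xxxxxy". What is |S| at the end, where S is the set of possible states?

1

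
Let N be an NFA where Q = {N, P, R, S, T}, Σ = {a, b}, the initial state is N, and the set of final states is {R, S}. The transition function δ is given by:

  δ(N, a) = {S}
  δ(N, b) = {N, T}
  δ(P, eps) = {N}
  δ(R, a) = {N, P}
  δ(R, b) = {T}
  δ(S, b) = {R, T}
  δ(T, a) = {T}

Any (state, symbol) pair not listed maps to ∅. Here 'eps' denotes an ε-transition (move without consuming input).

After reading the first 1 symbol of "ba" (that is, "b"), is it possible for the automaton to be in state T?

Yes

Start in {N}.
Read 'b': {N} → {N, T}.
State T is in {N, T}.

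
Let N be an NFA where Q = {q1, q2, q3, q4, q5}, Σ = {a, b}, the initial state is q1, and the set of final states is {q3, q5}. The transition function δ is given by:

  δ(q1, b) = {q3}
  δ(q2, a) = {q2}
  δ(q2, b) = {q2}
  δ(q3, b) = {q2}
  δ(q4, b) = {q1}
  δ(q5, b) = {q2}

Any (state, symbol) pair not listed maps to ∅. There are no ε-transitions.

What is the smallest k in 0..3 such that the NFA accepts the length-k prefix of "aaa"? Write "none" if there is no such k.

Start in {q1}.
Read 'a': q1→∅; now ∅.
The set is empty and remains empty for the remaining 2 symbols.
No reachable set along the way intersects F.

none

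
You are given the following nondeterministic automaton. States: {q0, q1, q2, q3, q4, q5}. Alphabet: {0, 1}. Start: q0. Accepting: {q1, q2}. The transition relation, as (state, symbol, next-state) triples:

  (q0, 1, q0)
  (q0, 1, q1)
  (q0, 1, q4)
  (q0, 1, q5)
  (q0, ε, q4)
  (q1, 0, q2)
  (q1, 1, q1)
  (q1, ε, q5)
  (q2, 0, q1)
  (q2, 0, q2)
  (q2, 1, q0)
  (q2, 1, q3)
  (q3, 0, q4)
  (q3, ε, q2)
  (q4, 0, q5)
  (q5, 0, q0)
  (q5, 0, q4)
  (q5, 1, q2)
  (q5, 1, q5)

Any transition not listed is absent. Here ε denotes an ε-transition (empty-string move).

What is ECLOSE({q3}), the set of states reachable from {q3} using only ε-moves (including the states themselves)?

{q2, q3}

Begin with {q3}.
ε-move q3 → q2; add q2.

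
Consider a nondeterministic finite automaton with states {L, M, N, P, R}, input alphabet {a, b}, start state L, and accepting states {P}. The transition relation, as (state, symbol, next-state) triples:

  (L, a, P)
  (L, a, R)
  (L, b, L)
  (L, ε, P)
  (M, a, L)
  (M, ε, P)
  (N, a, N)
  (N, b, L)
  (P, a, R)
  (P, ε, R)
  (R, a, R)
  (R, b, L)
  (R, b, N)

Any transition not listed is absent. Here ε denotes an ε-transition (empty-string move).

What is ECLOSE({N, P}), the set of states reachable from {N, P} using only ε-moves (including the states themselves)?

Begin with {N, P}.
ε-move P → R; add R.

{N, P, R}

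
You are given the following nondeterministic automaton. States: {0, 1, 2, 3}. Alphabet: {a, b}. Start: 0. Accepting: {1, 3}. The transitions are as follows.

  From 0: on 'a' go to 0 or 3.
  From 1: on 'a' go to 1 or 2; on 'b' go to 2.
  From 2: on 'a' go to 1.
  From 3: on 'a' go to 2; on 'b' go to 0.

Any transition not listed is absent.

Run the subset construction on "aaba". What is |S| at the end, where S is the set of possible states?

2

Start in {0}.
Read 'a': 0→{0, 3}; now {0, 3}.
Read 'a': 0→{0, 3}, 3→{2}; now {0, 2, 3}.
Read 'b': 0→∅, 2→∅, 3→{0}; now {0}.
Read 'a': 0→{0, 3}; now {0, 3}.
That set has 2 states.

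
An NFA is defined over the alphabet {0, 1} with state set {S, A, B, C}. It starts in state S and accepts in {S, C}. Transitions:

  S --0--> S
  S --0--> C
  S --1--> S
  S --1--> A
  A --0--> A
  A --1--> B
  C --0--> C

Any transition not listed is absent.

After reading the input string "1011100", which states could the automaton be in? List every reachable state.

Start in {S}.
Read '1': {S} → {S, A}.
Read '0': {S, A} → {S, A, C}.
Read '1': {S, A, C} → {S, A, B}.
Read '1': {S, A, B} → {S, A, B}.
Read '1': {S, A, B} → {S, A, B}.
Read '0': {S, A, B} → {S, A, C}.
Read '0': {S, A, C} → {S, A, C}.

{S, A, C}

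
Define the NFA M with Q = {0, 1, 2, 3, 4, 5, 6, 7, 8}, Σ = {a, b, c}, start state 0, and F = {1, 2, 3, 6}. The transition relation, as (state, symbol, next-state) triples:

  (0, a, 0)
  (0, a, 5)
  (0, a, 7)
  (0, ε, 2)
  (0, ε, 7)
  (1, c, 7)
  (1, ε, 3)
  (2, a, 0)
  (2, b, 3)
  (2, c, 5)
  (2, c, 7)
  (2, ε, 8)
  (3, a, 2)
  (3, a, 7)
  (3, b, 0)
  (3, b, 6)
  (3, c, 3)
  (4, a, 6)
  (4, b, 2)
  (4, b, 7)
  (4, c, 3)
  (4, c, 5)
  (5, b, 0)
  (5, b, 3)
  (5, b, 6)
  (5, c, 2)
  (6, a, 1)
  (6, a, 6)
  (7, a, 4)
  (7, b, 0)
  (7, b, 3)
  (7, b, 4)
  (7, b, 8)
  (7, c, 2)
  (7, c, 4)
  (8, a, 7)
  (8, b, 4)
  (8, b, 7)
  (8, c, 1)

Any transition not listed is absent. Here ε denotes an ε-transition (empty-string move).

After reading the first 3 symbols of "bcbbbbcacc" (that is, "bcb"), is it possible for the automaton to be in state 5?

No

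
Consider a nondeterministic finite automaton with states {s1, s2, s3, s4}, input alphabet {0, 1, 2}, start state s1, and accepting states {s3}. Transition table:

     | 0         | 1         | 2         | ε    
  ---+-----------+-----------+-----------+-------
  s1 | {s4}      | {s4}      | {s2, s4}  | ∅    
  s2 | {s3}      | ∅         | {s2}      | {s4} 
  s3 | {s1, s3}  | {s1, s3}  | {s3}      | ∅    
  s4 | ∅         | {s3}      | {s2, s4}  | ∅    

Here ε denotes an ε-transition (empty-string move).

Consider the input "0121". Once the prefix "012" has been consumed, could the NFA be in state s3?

Yes

Start in {s1}.
Read '0': s1→{s4}; now {s4}.
Read '1': s4→{s3}; now {s3}.
Read '2': s3→{s3}; now {s3}.
State s3 is in {s3}.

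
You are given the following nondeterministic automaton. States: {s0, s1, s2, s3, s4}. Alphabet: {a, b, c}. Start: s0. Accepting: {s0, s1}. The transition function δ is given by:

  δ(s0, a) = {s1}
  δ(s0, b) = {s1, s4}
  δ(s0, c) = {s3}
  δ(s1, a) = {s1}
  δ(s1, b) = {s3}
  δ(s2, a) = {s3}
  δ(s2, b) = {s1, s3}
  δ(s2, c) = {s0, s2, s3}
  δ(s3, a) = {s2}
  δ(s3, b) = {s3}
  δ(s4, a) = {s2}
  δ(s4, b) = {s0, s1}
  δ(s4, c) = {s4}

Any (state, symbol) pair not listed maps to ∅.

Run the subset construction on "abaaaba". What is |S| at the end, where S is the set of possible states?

2

Start in {s0}.
Read 'a': s0→{s1}; now {s1}.
Read 'b': s1→{s3}; now {s3}.
Read 'a': s3→{s2}; now {s2}.
Read 'a': s2→{s3}; now {s3}.
Read 'a': s3→{s2}; now {s2}.
Read 'b': s2→{s1, s3}; now {s1, s3}.
Read 'a': s1→{s1}, s3→{s2}; now {s1, s2}.
That set has 2 states.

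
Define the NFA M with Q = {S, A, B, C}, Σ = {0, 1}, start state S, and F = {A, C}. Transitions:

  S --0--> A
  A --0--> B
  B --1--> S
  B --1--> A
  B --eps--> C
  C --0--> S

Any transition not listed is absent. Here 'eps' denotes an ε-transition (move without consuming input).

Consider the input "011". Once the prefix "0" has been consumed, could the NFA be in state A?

Start in {S}.
Read '0': {S} → {A}.
State A is in {A}.

Yes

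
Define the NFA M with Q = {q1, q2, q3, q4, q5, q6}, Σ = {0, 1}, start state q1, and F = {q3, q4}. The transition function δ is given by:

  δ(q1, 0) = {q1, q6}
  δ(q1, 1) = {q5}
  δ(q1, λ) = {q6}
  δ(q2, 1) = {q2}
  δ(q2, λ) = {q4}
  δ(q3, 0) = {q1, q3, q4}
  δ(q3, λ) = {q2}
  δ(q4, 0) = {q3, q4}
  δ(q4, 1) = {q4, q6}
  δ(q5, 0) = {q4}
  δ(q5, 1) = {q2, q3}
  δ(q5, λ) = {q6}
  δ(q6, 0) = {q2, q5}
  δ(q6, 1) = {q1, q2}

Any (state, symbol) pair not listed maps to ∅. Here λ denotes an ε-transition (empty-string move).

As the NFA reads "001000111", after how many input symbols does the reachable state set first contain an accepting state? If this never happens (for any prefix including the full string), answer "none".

Start: ε-closure({q1}) = {q1, q6}.
Read '0': q1→{q1, q6}, q6→{q2, q5}; union {q1, q2, q5, q6}; ε-closure = {q1, q2, q4, q5, q6}.
None of the earlier sets intersect F, but {q1, q2, q4, q5, q6} does.

1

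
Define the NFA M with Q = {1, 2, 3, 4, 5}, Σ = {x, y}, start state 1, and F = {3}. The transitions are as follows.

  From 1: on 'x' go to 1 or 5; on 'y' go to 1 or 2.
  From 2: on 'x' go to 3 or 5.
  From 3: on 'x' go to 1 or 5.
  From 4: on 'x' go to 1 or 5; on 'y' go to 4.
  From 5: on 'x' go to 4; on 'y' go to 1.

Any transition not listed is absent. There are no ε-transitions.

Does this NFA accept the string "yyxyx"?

Yes

Start in {1}.
Read 'y': 1→{1, 2}; now {1, 2}.
Read 'y': 1→{1, 2}, 2→∅; now {1, 2}.
Read 'x': 1→{1, 5}, 2→{3, 5}; now {1, 3, 5}.
Read 'y': 1→{1, 2}, 3→∅, 5→{1}; now {1, 2}.
Read 'x': 1→{1, 5}, 2→{3, 5}; now {1, 3, 5}.
The final set {1, 3, 5} contains the accepting state 3.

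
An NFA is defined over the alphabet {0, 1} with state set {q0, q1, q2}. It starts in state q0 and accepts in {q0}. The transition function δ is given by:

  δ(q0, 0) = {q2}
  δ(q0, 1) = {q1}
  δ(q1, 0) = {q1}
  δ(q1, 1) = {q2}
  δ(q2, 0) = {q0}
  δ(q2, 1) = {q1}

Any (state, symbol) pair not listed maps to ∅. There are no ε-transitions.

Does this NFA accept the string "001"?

No

Start in {q0}.
Read '0': q0→{q2}; now {q2}.
Read '0': q2→{q0}; now {q0}.
Read '1': q0→{q1}; now {q1}.
The final set {q1} contains no accepting state.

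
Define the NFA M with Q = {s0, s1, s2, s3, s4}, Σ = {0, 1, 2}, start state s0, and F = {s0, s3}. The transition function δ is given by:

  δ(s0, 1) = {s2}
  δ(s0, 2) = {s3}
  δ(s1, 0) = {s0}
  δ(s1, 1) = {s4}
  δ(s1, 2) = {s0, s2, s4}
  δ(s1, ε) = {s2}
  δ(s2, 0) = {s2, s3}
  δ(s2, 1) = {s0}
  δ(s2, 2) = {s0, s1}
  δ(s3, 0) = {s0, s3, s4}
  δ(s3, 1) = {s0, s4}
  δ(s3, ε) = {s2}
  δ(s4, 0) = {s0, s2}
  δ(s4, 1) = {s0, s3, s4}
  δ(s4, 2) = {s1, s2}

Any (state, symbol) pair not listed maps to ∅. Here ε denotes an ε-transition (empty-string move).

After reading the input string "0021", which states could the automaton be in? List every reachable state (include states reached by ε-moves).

∅

Start in {s0}.
Read '0': {s0} → ∅.
The set is empty and remains empty for the remaining 3 symbols.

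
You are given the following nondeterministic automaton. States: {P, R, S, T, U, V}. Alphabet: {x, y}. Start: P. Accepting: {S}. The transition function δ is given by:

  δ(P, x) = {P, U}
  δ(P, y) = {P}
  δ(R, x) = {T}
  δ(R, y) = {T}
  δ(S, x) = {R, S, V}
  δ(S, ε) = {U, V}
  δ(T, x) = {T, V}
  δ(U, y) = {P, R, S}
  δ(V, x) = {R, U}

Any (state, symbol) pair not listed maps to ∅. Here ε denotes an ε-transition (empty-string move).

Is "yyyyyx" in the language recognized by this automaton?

No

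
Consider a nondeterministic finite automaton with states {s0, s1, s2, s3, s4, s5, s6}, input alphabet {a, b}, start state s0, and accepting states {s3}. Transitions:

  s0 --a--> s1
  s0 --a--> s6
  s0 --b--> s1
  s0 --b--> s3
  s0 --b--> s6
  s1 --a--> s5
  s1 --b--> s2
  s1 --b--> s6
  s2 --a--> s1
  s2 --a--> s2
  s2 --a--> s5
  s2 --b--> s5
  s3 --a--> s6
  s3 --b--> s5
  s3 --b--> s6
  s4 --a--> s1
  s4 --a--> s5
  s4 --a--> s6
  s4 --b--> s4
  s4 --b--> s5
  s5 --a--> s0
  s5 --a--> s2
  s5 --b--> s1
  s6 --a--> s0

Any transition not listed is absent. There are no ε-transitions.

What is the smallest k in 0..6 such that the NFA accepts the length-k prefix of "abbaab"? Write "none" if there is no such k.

none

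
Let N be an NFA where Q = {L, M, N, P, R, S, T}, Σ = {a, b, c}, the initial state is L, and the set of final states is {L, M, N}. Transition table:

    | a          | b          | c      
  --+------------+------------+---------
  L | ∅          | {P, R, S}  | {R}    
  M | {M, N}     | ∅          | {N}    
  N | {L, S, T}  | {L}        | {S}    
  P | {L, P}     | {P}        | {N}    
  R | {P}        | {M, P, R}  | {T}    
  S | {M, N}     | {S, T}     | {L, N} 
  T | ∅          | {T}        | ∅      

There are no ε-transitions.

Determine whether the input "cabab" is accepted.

Start in {L}.
Read 'c': {L} → {R}.
Read 'a': {R} → {P}.
Read 'b': {P} → {P}.
Read 'a': {P} → {L, P}.
Read 'b': {L, P} → {P, R, S}.
The final set {P, R, S} contains no accepting state.

No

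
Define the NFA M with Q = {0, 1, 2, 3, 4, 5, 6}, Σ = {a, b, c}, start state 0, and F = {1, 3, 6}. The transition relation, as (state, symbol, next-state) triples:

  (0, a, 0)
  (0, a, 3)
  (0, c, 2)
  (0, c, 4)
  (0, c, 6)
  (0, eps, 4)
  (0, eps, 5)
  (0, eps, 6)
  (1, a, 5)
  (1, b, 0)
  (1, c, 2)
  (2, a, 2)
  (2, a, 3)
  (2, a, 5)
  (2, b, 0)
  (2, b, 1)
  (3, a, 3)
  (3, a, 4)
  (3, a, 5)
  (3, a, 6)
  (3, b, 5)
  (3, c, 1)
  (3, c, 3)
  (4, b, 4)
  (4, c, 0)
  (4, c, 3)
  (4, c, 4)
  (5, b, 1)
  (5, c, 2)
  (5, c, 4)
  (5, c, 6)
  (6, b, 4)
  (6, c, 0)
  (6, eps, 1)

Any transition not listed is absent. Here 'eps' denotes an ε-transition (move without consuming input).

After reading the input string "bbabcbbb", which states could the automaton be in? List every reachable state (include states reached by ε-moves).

Start: ε-closure({0}) = {0, 1, 4, 5, 6}.
Read 'b': {0, 1, 4, 5, 6} → {0, 1, 4, 5, 6}.
Read 'b': {0, 1, 4, 5, 6} → {0, 1, 4, 5, 6}.
Read 'a': {0, 1, 4, 5, 6} → {0, 1, 3, 4, 5, 6}.
Read 'b': {0, 1, 3, 4, 5, 6} → {0, 1, 4, 5, 6}.
Read 'c': {0, 1, 4, 5, 6} → {0, 1, 2, 3, 4, 5, 6}.
Read 'b': {0, 1, 2, 3, 4, 5, 6} → {0, 1, 4, 5, 6}.
Read 'b': {0, 1, 4, 5, 6} → {0, 1, 4, 5, 6}.
Read 'b': {0, 1, 4, 5, 6} → {0, 1, 4, 5, 6}.

{0, 1, 4, 5, 6}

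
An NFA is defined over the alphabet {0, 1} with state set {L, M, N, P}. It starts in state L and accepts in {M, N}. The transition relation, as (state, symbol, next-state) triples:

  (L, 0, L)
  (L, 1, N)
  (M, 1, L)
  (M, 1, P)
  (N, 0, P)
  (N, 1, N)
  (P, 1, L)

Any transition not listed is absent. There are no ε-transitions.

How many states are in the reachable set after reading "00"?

Start in {L}.
Read '0': {L} → {L}.
Read '0': {L} → {L}.
That set has 1 state.

1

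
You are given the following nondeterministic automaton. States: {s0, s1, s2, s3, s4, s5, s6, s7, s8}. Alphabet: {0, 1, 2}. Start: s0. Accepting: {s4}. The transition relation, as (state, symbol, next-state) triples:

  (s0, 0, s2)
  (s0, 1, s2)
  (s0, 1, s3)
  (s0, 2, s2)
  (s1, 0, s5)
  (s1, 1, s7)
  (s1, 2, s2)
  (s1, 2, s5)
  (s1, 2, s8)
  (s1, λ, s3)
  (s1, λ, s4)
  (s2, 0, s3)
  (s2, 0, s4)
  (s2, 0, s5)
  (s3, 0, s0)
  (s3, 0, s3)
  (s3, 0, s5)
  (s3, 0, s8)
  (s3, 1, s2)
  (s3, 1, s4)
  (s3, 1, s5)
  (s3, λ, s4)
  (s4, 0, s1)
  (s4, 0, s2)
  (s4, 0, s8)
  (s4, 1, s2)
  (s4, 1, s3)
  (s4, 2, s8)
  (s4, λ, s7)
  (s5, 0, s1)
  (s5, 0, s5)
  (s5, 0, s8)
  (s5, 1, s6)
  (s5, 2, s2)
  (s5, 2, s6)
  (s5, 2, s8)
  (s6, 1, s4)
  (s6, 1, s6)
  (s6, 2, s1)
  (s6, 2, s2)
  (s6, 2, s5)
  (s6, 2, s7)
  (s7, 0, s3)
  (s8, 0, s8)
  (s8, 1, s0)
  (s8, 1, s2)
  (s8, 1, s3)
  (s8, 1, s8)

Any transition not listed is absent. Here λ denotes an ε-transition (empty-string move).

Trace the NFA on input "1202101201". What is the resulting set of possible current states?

∅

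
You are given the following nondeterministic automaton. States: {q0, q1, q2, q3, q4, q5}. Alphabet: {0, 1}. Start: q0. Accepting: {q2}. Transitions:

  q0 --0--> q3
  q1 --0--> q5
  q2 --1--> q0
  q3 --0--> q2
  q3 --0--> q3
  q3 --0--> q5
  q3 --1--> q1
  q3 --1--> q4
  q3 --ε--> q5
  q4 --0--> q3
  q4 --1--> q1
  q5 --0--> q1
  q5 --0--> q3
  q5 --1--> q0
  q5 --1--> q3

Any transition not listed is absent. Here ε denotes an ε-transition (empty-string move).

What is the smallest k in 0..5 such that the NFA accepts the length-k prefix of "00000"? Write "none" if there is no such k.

2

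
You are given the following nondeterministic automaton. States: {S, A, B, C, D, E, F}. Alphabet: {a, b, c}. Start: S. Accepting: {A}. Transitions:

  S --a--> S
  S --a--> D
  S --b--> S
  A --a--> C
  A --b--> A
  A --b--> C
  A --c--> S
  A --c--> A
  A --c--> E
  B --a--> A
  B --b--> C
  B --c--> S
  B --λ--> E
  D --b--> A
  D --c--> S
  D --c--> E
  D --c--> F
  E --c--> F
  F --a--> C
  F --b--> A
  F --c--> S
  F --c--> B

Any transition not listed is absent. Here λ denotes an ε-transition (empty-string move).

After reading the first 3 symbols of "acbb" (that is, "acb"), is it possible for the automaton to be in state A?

Start in {S}.
Read 'a': {S} → {S, D}.
Read 'c': {S, D} → {S, E, F}.
Read 'b': {S, E, F} → {S, A}.
State A is in {S, A}.

Yes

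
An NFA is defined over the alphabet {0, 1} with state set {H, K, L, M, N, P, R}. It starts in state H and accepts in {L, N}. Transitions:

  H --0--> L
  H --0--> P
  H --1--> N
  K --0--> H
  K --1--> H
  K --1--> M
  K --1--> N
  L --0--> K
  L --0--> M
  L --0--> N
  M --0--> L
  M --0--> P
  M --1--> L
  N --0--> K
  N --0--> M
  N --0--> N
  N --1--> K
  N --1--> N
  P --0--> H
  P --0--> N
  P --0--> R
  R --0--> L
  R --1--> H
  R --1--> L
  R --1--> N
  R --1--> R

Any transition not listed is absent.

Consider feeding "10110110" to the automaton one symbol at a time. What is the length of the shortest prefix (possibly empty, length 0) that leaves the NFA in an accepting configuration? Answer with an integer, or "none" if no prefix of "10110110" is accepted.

1

Start in {H}.
Read '1': H→{N}; now {N}.
None of the earlier sets intersect F, but {N} does.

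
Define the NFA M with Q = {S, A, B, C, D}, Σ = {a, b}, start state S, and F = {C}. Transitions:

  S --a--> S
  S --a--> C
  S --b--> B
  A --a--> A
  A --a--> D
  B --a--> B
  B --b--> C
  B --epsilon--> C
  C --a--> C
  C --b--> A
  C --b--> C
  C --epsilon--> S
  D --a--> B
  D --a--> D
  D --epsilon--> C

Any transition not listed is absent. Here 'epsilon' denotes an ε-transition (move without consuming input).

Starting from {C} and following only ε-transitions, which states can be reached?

{S, C}

Begin with {C}.
ε-move C → S; add S.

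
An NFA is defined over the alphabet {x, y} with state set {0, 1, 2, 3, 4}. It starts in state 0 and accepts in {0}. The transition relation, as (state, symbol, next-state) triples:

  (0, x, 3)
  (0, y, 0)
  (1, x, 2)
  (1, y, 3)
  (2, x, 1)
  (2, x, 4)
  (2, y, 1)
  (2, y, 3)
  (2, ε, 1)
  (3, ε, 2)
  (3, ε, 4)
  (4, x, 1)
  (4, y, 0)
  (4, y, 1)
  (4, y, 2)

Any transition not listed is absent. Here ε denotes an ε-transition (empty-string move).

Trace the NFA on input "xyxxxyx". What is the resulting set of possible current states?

{1, 2, 3, 4}

Start in {0}.
Read 'x': 0→{3}; union {3}; ε-closure = {1, 2, 3, 4}.
Read 'y': 1→{3}, 2→{1, 3}, 3→∅, 4→{0, 1, 2}; union {0, 1, 2, 3}; ε-closure = {0, 1, 2, 3, 4}.
Read 'x': 0→{3}, 1→{2}, 2→{1, 4}, 3→∅, 4→{1}; now {1, 2, 3, 4}.
Read 'x': 1→{2}, 2→{1, 4}, 3→∅, 4→{1}; now {1, 2, 4}.
Read 'x': 1→{2}, 2→{1, 4}, 4→{1}; now {1, 2, 4}.
Read 'y': 1→{3}, 2→{1, 3}, 4→{0, 1, 2}; union {0, 1, 2, 3}; ε-closure = {0, 1, 2, 3, 4}.
Read 'x': 0→{3}, 1→{2}, 2→{1, 4}, 3→∅, 4→{1}; now {1, 2, 3, 4}.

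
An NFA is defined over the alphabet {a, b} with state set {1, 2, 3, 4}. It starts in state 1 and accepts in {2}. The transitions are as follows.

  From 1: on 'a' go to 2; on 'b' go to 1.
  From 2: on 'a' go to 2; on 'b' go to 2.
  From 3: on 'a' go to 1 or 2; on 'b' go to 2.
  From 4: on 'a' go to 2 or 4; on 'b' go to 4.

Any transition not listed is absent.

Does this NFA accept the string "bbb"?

Start in {1}.
Read 'b': {1} → {1}.
Read 'b': {1} → {1}.
Read 'b': {1} → {1}.
The final set {1} contains no accepting state.

No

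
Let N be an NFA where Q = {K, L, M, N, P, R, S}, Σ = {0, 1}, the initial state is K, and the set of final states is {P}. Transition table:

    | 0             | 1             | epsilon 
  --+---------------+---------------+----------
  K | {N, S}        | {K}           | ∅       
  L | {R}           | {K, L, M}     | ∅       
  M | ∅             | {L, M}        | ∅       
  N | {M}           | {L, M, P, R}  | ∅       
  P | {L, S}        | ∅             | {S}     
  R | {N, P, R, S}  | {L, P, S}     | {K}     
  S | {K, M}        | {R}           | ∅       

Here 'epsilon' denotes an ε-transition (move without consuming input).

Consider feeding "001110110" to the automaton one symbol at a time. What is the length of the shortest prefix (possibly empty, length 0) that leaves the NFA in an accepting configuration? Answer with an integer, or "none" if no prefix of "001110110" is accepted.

7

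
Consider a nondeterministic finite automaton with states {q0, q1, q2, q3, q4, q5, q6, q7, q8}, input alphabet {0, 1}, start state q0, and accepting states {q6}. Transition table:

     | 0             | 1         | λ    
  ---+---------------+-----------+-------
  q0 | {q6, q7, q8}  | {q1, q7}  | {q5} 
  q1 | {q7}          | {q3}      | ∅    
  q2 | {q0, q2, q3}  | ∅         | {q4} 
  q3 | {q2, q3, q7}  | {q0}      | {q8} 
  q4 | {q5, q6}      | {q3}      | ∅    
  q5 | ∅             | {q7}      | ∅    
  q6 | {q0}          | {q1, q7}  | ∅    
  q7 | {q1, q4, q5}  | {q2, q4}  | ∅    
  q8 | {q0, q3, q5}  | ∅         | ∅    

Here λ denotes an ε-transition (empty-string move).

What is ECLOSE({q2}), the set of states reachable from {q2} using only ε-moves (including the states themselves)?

{q2, q4}

Begin with {q2}.
ε-move q2 → q4; add q4.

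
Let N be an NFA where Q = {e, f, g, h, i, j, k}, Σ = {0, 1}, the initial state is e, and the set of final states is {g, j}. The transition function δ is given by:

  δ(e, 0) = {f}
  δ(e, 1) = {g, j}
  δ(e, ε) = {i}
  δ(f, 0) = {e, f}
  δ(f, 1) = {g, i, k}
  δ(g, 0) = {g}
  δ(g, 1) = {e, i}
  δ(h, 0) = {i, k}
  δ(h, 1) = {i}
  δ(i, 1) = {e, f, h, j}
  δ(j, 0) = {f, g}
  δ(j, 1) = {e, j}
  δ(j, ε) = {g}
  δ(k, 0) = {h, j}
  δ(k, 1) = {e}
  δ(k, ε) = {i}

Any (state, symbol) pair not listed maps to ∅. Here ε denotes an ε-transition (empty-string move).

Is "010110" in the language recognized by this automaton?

Yes

Start: ε-closure({e}) = {e, i}.
Read '0': e→{f}, i→∅; now {f}.
Read '1': f→{g, i, k}; now {g, i, k}.
Read '0': g→{g}, i→∅, k→{h, j}; now {g, h, j}.
Read '1': g→{e, i}, h→{i}, j→{e, j}; union {e, i, j}; ε-closure = {e, g, i, j}.
Read '1': e→{g, j}, g→{e, i}, i→{e, f, h, j}, j→{e, j}; now {e, f, g, h, i, j}.
Read '0': e→{f}, f→{e, f}, g→{g}, h→{i, k}, i→∅, j→{f, g}; now {e, f, g, i, k}.
The final set {e, f, g, i, k} contains the accepting state g.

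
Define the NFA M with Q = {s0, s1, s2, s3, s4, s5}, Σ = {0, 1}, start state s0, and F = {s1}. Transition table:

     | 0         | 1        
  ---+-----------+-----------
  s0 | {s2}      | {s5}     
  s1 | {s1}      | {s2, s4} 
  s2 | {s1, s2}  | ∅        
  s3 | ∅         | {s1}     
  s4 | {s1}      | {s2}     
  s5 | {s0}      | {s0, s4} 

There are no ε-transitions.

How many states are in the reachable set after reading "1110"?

3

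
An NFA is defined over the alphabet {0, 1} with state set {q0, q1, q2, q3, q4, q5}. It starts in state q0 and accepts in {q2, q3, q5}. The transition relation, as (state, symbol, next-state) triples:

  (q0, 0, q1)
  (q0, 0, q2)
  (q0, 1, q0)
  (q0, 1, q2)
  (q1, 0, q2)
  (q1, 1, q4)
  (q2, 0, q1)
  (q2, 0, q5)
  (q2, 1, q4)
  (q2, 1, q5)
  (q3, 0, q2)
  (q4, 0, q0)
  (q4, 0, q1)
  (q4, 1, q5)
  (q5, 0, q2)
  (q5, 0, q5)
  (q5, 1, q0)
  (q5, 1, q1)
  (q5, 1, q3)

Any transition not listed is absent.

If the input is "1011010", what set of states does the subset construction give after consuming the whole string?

{q0, q1, q2, q5}

Start in {q0}.
Read '1': {q0} → {q0, q2}.
Read '0': {q0, q2} → {q1, q2, q5}.
Read '1': {q1, q2, q5} → {q0, q1, q3, q4, q5}.
Read '1': {q0, q1, q3, q4, q5} → {q0, q1, q2, q3, q4, q5}.
Read '0': {q0, q1, q2, q3, q4, q5} → {q0, q1, q2, q5}.
Read '1': {q0, q1, q2, q5} → {q0, q1, q2, q3, q4, q5}.
Read '0': {q0, q1, q2, q3, q4, q5} → {q0, q1, q2, q5}.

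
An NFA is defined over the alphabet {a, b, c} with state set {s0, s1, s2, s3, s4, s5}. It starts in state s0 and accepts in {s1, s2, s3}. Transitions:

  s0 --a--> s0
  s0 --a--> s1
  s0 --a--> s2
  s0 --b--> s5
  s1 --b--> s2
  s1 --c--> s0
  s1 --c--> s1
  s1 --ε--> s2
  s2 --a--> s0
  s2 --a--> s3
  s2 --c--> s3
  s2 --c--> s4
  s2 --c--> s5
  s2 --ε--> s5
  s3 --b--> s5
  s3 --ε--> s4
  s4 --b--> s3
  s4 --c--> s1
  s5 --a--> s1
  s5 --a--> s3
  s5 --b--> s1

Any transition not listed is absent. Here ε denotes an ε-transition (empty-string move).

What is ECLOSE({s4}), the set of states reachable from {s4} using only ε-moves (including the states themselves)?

Begin with {s4}.
No ε-moves leave this set, so the closure equals the set itself.

{s4}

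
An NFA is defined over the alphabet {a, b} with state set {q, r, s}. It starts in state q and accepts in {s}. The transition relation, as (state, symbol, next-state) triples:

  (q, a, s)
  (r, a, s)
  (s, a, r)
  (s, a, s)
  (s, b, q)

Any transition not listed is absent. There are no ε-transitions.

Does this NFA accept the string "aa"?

Start in {q}.
Read 'a': {q} → {s}.
Read 'a': {s} → {r, s}.
The final set {r, s} contains the accepting state s.

Yes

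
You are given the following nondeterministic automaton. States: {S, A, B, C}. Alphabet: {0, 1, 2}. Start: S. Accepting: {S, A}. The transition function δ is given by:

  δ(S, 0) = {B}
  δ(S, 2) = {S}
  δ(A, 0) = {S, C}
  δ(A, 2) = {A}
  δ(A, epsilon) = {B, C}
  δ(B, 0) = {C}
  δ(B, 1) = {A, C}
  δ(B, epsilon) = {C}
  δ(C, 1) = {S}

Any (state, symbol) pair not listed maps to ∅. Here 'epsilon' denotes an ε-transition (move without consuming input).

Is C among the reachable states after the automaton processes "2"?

Start in {S}.
Read '2': S→{S}; now {S}.
State C is not in {S}.

No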